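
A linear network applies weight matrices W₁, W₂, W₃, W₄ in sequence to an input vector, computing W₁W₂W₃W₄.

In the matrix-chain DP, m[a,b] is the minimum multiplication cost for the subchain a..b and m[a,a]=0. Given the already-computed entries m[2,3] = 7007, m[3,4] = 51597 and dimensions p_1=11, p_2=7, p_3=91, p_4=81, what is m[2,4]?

57834

m[2,4] = min over k∈[2,3] of m[2,k]+m[k+1,4]+p_{1}·p_k·p_{4}.
k=2: 0 + 51597 + 11·7·81 = 57834; k=3: 7007 + 0 + 11·91·81 = 88088.
Minimum: 57834 at k=2.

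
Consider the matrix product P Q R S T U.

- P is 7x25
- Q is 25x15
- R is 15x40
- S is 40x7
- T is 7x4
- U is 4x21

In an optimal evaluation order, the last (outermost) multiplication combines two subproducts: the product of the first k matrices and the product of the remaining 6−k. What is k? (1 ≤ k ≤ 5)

Adjacent pairs: PQ = 7·25·15 = 2625; QR = 25·15·40 = 15000; RS = 15·40·7 = 4200; ST = 40·7·4 = 1120; TU = 7·4·21 = 588.
Length 3: P..R: k=1: 0+15000+7·25·40=22000; k=2: 2625+0+7·15·40=6825 → min 6825 | Q..S: k=2: 0+4200+25·15·7=6825; k=3: 15000+0+25·40·7=22000 → min 6825 | R..T: k=3: 0+1120+15·40·4=3520; k=4: 4200+0+15·7·4=4620 → min 3520 | S..U: k=4: 0+588+40·7·21=6468; k=5: 1120+0+40·4·21=4480 → min 4480.
Length 4: P..S: k=1: 0+6825+7·25·7=8050; k=2: 2625+4200+7·15·7=7560; k=3: 6825+0+7·40·7=8785 → min 7560 | Q..T: k=2: 0+3520+25·15·4=5020; k=3: 15000+1120+25·40·4=20120; k=4: 6825+0+25·7·4=7525 → min 5020 | R..U: k=3: 0+4480+15·40·21=17080; k=4: 4200+588+15·7·21=6993; k=5: 3520+0+15·4·21=4780 → min 4780.
Length 5: P..T: k=1: 0+5020+7·25·4=5720; k=2: 2625+3520+7·15·4=6565; k=3: 6825+1120+7·40·4=9065; k=4: 7560+0+7·7·4=7756 → min 5720 | Q..U: k=2: 0+4780+25·15·21=12655; k=3: 15000+4480+25·40·21=40480; k=4: 6825+588+25·7·21=11088; k=5: 5020+0+25·4·21=7120 → min 7120.
Top-level splits: k=1: (P..P)·(Q..U) → 0+7120+7·25·21 = 10795; k=2: (P..Q)·(R..U) → 2625+4780+7·15·21 = 9610; k=3: (P..R)·(S..U) → 6825+4480+7·40·21 = 17185; k=4: (P..S)·(T..U) → 7560+588+7·7·21 = 9177; k=5: (P..T)·(U..U) → 5720+0+7·4·21 = 6308.
Best split is after T, i.e. k = 5.

5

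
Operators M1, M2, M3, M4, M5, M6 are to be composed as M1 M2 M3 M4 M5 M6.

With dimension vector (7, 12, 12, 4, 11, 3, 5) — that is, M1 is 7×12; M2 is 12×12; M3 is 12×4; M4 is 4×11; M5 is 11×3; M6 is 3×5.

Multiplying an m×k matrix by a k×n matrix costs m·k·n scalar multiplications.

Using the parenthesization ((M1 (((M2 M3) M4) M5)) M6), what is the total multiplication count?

(M2 M3): 12×12 by 12×4 → 12×4, cost 12·12·4 = 576
((M2 M3) M4): 12×4 by 4×11 → 12×11, cost 12·4·11 = 528; cumulative 1104
(((M2 M3) M4) M5): 12×11 by 11×3 → 12×3, cost 12·11·3 = 396; cumulative 1500
(M1 (((M2 M3) M4) M5)): 7×12 by 12×3 → 7×3, cost 7·12·3 = 252; cumulative 1752
((M1 (((M2 M3) M4) M5)) M6): 7×3 by 3×5 → 7×5, cost 7·3·5 = 105; cumulative 1857
Total: 1857 scalar multiplications.

1857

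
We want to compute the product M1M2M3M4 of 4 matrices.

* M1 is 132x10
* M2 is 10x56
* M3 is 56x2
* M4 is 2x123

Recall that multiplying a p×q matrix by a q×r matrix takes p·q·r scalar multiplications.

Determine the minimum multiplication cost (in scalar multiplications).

Adjacent pairs: M1M2 = 132·10·56 = 73920; M2M3 = 10·56·2 = 1120; M3M4 = 56·2·123 = 13776.
Length 3: M1..M3: k=1: 0+1120+132·10·2=3760; k=2: 73920+0+132·56·2=88704 → min 3760 | M2..M4: k=2: 0+13776+10·56·123=82656; k=3: 1120+0+10·2·123=3580 → min 3580.
Length 4: M1..M4: k=1: 0+3580+132·10·123=165940; k=2: 73920+13776+132·56·123=996912; k=3: 3760+0+132·2·123=36232 → min 36232.
Optimal order: ((M1(M2M3))M4) with cost 36232.

36232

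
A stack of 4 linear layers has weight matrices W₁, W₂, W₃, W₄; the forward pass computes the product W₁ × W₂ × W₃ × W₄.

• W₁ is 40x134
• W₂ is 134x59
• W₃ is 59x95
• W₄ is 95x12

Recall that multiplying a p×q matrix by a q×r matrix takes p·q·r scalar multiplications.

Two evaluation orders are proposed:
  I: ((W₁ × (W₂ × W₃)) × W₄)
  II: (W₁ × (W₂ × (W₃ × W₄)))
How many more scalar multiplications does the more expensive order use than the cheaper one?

1079418

Order I = ((W₁ × (W₂ × W₃)) × W₄): (W₂ × W₃): 134×59 by 59×95 → 134×95, cost 134·59·95 = 751070; (W₁ × (W₂ × W₃)): 40×134 by 134×95 → 40×95, cost 40·134·95 = 509200; cumulative 1260270; ((W₁ × (W₂ × W₃)) × W₄): 40×95 by 95×12 → 40×12, cost 40·95·12 = 45600; cumulative 1305870. Total 1305870.
Order II = (W₁ × (W₂ × (W₃ × W₄))): (W₃ × W₄): 59×95 by 95×12 → 59×12, cost 59·95·12 = 67260; (W₂ × (W₃ × W₄)): 134×59 by 59×12 → 134×12, cost 134·59·12 = 94872; cumulative 162132; (W₁ × (W₂ × (W₃ × W₄))): 40×134 by 134×12 → 40×12, cost 40·134·12 = 64320; cumulative 226452. Total 226452.
Difference: |1305870 − 226452| = 1079418.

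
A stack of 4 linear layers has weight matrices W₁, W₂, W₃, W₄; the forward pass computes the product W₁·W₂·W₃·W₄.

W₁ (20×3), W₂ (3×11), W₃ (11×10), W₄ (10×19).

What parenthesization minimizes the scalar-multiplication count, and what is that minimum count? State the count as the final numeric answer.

Adjacent pairs: W₁W₂ = 20·3·11 = 660; W₂W₃ = 3·11·10 = 330; W₃W₄ = 11·10·19 = 2090.
Length 3: W₁..W₃: k=1: 0+330+20·3·10=930; k=2: 660+0+20·11·10=2860 → min 930 | W₂..W₄: k=2: 0+2090+3·11·19=2717; k=3: 330+0+3·10·19=900 → min 900.
Length 4: W₁..W₄: k=1: 0+900+20·3·19=2040; k=2: 660+2090+20·11·19=6930; k=3: 930+0+20·10·19=4730 → min 2040.
Optimal parenthesization: (W₁·((W₂·W₃)·W₄)) with cost 2040.

2040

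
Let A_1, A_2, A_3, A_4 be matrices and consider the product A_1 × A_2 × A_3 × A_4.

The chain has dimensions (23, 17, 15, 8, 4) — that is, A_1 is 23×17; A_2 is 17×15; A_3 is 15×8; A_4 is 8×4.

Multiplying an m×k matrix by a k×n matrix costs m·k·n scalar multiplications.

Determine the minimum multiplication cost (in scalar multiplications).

3064

Adjacent pairs: A_1A_2 = 23·17·15 = 5865; A_2A_3 = 17·15·8 = 2040; A_3A_4 = 15·8·4 = 480.
Length 3: A_1..A_3: k=1: 0+2040+23·17·8=5168; k=2: 5865+0+23·15·8=8625 → min 5168 | A_2..A_4: k=2: 0+480+17·15·4=1500; k=3: 2040+0+17·8·4=2584 → min 1500.
Length 4: A_1..A_4: k=1: 0+1500+23·17·4=3064; k=2: 5865+480+23·15·4=7725; k=3: 5168+0+23·8·4=5904 → min 3064.
Optimal order: (A_1 × (A_2 × (A_3 × A_4))) with cost 3064.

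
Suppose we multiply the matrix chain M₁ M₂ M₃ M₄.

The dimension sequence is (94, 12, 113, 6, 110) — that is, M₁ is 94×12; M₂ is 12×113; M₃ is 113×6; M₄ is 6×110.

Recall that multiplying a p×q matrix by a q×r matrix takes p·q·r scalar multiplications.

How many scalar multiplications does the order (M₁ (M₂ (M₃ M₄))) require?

(M₃ M₄): 113×6 by 6×110 → 113×110, cost 113·6·110 = 74580
(M₂ (M₃ M₄)): 12×113 by 113×110 → 12×110, cost 12·113·110 = 149160; cumulative 223740
(M₁ (M₂ (M₃ M₄))): 94×12 by 12×110 → 94×110, cost 94·12·110 = 124080; cumulative 347820
Total: 347820 scalar multiplications.

347820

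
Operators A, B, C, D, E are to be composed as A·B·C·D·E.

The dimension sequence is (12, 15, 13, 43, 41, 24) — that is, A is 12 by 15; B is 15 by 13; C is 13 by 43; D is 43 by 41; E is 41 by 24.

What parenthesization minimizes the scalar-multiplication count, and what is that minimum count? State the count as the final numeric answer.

Adjacent pairs: AB = 12·15·13 = 2340; BC = 15·13·43 = 8385; CD = 13·43·41 = 22919; DE = 43·41·24 = 42312.
Length 3: A..C: k=1: 0+8385+12·15·43=16125; k=2: 2340+0+12·13·43=9048 → min 9048 | B..D: k=2: 0+22919+15·13·41=30914; k=3: 8385+0+15·43·41=34830 → min 30914 | C..E: k=3: 0+42312+13·43·24=55728; k=4: 22919+0+13·41·24=35711 → min 35711.
Length 4: A..D: k=1: 0+30914+12·15·41=38294; k=2: 2340+22919+12·13·41=31655; k=3: 9048+0+12·43·41=30204 → min 30204 | B..E: k=2: 0+35711+15·13·24=40391; k=3: 8385+42312+15·43·24=66177; k=4: 30914+0+15·41·24=45674 → min 40391.
Length 5: A..E: k=1: 0+40391+12·15·24=44711; k=2: 2340+35711+12·13·24=41795; k=3: 9048+42312+12·43·24=63744; k=4: 30204+0+12·41·24=42012 → min 41795.
Optimal parenthesization: ((A·B)·((C·D)·E)) with cost 41795.

41795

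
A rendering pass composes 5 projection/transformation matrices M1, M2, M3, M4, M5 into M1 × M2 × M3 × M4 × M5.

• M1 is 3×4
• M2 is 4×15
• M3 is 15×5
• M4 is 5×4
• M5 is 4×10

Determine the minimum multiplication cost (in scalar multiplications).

Adjacent pairs: M1M2 = 3·4·15 = 180; M2M3 = 4·15·5 = 300; M3M4 = 15·5·4 = 300; M4M5 = 5·4·10 = 200.
Length 3: M1..M3: k=1: 0+300+3·4·5=360; k=2: 180+0+3·15·5=405 → min 360 | M2..M4: k=2: 0+300+4·15·4=540; k=3: 300+0+4·5·4=380 → min 380 | M3..M5: k=3: 0+200+15·5·10=950; k=4: 300+0+15·4·10=900 → min 900.
Length 4: M1..M4: k=1: 0+380+3·4·4=428; k=2: 180+300+3·15·4=660; k=3: 360+0+3·5·4=420 → min 420 | M2..M5: k=2: 0+900+4·15·10=1500; k=3: 300+200+4·5·10=700; k=4: 380+0+4·4·10=540 → min 540.
Length 5: M1..M5: k=1: 0+540+3·4·10=660; k=2: 180+900+3·15·10=1530; k=3: 360+200+3·5·10=710; k=4: 420+0+3·4·10=540 → min 540.
Optimal order: (((M1 × (M2 × M3)) × M4) × M5) with cost 540.

540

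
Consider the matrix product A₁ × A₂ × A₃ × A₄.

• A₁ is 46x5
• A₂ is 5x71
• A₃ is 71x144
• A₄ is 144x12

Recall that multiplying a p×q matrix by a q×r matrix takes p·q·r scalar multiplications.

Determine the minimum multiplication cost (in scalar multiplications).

62520

Adjacent pairs: A₁A₂ = 46·5·71 = 16330; A₂A₃ = 5·71·144 = 51120; A₃A₄ = 71·144·12 = 122688.
Length 3: A₁..A₃: k=1: 0+51120+46·5·144=84240; k=2: 16330+0+46·71·144=486634 → min 84240 | A₂..A₄: k=2: 0+122688+5·71·12=126948; k=3: 51120+0+5·144·12=59760 → min 59760.
Length 4: A₁..A₄: k=1: 0+59760+46·5·12=62520; k=2: 16330+122688+46·71·12=178210; k=3: 84240+0+46·144·12=163728 → min 62520.
Optimal order: (A₁ × ((A₂ × A₃) × A₄)) with cost 62520.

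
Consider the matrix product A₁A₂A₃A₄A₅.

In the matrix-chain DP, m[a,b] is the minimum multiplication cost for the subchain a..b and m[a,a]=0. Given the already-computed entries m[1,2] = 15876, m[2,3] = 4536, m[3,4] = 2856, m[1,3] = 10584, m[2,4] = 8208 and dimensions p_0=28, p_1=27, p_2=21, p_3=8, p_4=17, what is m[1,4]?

14392

m[1,4] = min over k∈[1,3] of m[1,k]+m[k+1,4]+p_{0}·p_k·p_{4}.
k=1: 0 + 8208 + 28·27·17 = 21060; k=2: 15876 + 2856 + 28·21·17 = 28728; k=3: 10584 + 0 + 28·8·17 = 14392.
Minimum: 14392 at k=3.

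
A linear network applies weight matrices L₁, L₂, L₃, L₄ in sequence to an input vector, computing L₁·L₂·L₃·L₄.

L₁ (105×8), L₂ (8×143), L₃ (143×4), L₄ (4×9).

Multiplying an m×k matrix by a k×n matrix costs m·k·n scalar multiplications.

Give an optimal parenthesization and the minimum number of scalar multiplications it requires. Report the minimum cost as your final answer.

Adjacent pairs: L₁L₂ = 105·8·143 = 120120; L₂L₃ = 8·143·4 = 4576; L₃L₄ = 143·4·9 = 5148.
Length 3: L₁..L₃: k=1: 0+4576+105·8·4=7936; k=2: 120120+0+105·143·4=180180 → min 7936 | L₂..L₄: k=2: 0+5148+8·143·9=15444; k=3: 4576+0+8·4·9=4864 → min 4864.
Length 4: L₁..L₄: k=1: 0+4864+105·8·9=12424; k=2: 120120+5148+105·143·9=260403; k=3: 7936+0+105·4·9=11716 → min 11716.
Optimal parenthesization: ((L₁·(L₂·L₃))·L₄) with cost 11716.

11716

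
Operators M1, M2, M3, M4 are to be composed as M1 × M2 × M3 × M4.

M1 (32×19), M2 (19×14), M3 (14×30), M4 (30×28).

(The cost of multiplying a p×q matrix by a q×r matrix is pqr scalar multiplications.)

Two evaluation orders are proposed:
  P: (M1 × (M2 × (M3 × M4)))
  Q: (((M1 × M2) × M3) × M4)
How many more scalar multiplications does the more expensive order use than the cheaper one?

Order P = (M1 × (M2 × (M3 × M4))): (M3 × M4): 14×30 by 30×28 → 14×28, cost 14·30·28 = 11760; (M2 × (M3 × M4)): 19×14 by 14×28 → 19×28, cost 19·14·28 = 7448; cumulative 19208; (M1 × (M2 × (M3 × M4))): 32×19 by 19×28 → 32×28, cost 32·19·28 = 17024; cumulative 36232. Total 36232.
Order Q = (((M1 × M2) × M3) × M4): (M1 × M2): 32×19 by 19×14 → 32×14, cost 32·19·14 = 8512; ((M1 × M2) × M3): 32×14 by 14×30 → 32×30, cost 32·14·30 = 13440; cumulative 21952; (((M1 × M2) × M3) × M4): 32×30 by 30×28 → 32×28, cost 32·30·28 = 26880; cumulative 48832. Total 48832.
Difference: |36232 − 48832| = 12600.

12600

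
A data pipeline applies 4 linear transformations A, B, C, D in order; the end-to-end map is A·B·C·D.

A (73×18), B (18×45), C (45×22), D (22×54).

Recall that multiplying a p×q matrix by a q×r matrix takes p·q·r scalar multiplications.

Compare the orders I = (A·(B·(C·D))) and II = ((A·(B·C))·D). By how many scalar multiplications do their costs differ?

Order I = (A·(B·(C·D))): (C·D): 45×22 by 22×54 → 45×54, cost 45·22·54 = 53460; (B·(C·D)): 18×45 by 45×54 → 18×54, cost 18·45·54 = 43740; cumulative 97200; (A·(B·(C·D))): 73×18 by 18×54 → 73×54, cost 73·18·54 = 70956; cumulative 168156. Total 168156.
Order II = ((A·(B·C))·D): (B·C): 18×45 by 45×22 → 18×22, cost 18·45·22 = 17820; (A·(B·C)): 73×18 by 18×22 → 73×22, cost 73·18·22 = 28908; cumulative 46728; ((A·(B·C))·D): 73×22 by 22×54 → 73×54, cost 73·22·54 = 86724; cumulative 133452. Total 133452.
Difference: |168156 − 133452| = 34704.

34704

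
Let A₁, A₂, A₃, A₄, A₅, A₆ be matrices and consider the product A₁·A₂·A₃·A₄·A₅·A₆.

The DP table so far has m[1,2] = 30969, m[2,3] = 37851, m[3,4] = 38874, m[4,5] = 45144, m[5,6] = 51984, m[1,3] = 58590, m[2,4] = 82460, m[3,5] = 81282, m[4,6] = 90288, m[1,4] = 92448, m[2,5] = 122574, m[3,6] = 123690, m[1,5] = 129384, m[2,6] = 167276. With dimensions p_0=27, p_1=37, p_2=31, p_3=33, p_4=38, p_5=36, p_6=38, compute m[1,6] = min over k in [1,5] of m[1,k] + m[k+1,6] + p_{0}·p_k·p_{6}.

166320

m[1,6] = min over k∈[1,5] of m[1,k]+m[k+1,6]+p_{0}·p_k·p_{6}.
k=1: 0 + 167276 + 27·37·38 = 205238; k=2: 30969 + 123690 + 27·31·38 = 186465; k=3: 58590 + 90288 + 27·33·38 = 182736; k=4: 92448 + 51984 + 27·38·38 = 183420; k=5: 129384 + 0 + 27·36·38 = 166320.
Minimum: 166320 at k=5.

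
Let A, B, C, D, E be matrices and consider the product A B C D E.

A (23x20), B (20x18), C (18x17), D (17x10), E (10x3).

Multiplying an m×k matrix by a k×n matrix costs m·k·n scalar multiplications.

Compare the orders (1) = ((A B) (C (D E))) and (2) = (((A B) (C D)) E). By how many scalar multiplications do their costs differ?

5220

Order (1) = ((A B) (C (D E))): (A B): 23×20 by 20×18 → 23×18, cost 23·20·18 = 8280; (D E): 17×10 by 10×3 → 17×3, cost 17·10·3 = 510; (C (D E)): 18×17 by 17×3 → 18×3, cost 18·17·3 = 918; cumulative 1428; ((A B) (C (D E))): 23×18 by 18×3 → 23×3, cost 23·18·3 = 1242; cumulative 10950. Total 10950.
Order (2) = (((A B) (C D)) E): (A B): 23×20 by 20×18 → 23×18, cost 23·20·18 = 8280; (C D): 18×17 by 17×10 → 18×10, cost 18·17·10 = 3060; ((A B) (C D)): 23×18 by 18×10 → 23×10, cost 23·18·10 = 4140; cumulative 15480; (((A B) (C D)) E): 23×10 by 10×3 → 23×3, cost 23·10·3 = 690; cumulative 16170. Total 16170.
Difference: |10950 − 16170| = 5220.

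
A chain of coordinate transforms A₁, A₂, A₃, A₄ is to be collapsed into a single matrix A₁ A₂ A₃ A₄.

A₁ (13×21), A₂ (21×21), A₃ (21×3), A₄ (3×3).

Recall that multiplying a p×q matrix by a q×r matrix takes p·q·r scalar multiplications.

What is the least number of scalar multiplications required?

Adjacent pairs: A₁A₂ = 13·21·21 = 5733; A₂A₃ = 21·21·3 = 1323; A₃A₄ = 21·3·3 = 189.
Length 3: A₁..A₃: k=1: 0+1323+13·21·3=2142; k=2: 5733+0+13·21·3=6552 → min 2142 | A₂..A₄: k=2: 0+189+21·21·3=1512; k=3: 1323+0+21·3·3=1512 → min 1512.
Length 4: A₁..A₄: k=1: 0+1512+13·21·3=2331; k=2: 5733+189+13·21·3=6741; k=3: 2142+0+13·3·3=2259 → min 2259.
Optimal order: ((A₁ (A₂ A₃)) A₄) with cost 2259.

2259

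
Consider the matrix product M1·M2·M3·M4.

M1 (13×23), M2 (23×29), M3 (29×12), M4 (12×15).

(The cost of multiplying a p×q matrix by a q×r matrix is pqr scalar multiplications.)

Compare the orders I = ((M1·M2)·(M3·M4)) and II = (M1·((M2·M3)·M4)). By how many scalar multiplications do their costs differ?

Order I = ((M1·M2)·(M3·M4)): (M1·M2): 13×23 by 23×29 → 13×29, cost 13·23·29 = 8671; (M3·M4): 29×12 by 12×15 → 29×15, cost 29·12·15 = 5220; ((M1·M2)·(M3·M4)): 13×29 by 29×15 → 13×15, cost 13·29·15 = 5655; cumulative 19546. Total 19546.
Order II = (M1·((M2·M3)·M4)): (M2·M3): 23×29 by 29×12 → 23×12, cost 23·29·12 = 8004; ((M2·M3)·M4): 23×12 by 12×15 → 23×15, cost 23·12·15 = 4140; cumulative 12144; (M1·((M2·M3)·M4)): 13×23 by 23×15 → 13×15, cost 13·23·15 = 4485; cumulative 16629. Total 16629.
Difference: |19546 − 16629| = 2917.

2917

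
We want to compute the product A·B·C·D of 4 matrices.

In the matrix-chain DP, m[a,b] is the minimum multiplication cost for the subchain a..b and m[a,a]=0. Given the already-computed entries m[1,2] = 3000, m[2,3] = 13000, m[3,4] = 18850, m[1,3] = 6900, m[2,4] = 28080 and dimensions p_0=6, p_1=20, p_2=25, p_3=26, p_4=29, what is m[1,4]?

11424

m[1,4] = min over k∈[1,3] of m[1,k]+m[k+1,4]+p_{0}·p_k·p_{4}.
k=1: 0 + 28080 + 6·20·29 = 31560; k=2: 3000 + 18850 + 6·25·29 = 26200; k=3: 6900 + 0 + 6·26·29 = 11424.
Minimum: 11424 at k=3.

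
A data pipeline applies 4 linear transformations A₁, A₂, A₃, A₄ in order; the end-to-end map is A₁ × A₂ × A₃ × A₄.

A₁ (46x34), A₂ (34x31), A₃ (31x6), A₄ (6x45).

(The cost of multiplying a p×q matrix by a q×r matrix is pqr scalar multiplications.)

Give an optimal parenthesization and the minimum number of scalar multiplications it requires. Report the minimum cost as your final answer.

28128

Adjacent pairs: A₁A₂ = 46·34·31 = 48484; A₂A₃ = 34·31·6 = 6324; A₃A₄ = 31·6·45 = 8370.
Length 3: A₁..A₃: k=1: 0+6324+46·34·6=15708; k=2: 48484+0+46·31·6=57040 → min 15708 | A₂..A₄: k=2: 0+8370+34·31·45=55800; k=3: 6324+0+34·6·45=15504 → min 15504.
Length 4: A₁..A₄: k=1: 0+15504+46·34·45=85884; k=2: 48484+8370+46·31·45=121024; k=3: 15708+0+46·6·45=28128 → min 28128.
Optimal parenthesization: ((A₁ × (A₂ × A₃)) × A₄) with cost 28128.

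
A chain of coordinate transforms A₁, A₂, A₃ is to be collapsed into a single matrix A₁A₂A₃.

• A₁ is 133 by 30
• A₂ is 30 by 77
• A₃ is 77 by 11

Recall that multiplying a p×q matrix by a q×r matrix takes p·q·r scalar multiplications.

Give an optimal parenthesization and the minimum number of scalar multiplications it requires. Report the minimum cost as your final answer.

(A₁(A₂A₃)): cost 69300.
((A₁A₂)A₃): cost 419881.
Optimal: (A₁(A₂A₃)) with cost 69300.

69300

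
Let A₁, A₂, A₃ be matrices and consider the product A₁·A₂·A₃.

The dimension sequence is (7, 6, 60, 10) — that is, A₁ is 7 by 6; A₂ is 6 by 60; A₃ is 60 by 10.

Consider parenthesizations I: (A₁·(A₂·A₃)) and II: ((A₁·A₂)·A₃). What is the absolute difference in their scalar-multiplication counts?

Order I = (A₁·(A₂·A₃)): (A₂·A₃): 6×60 by 60×10 → 6×10, cost 6·60·10 = 3600; (A₁·(A₂·A₃)): 7×6 by 6×10 → 7×10, cost 7·6·10 = 420; cumulative 4020. Total 4020.
Order II = ((A₁·A₂)·A₃): (A₁·A₂): 7×6 by 6×60 → 7×60, cost 7·6·60 = 2520; ((A₁·A₂)·A₃): 7×60 by 60×10 → 7×10, cost 7·60·10 = 4200; cumulative 6720. Total 6720.
Difference: |4020 − 6720| = 2700.

2700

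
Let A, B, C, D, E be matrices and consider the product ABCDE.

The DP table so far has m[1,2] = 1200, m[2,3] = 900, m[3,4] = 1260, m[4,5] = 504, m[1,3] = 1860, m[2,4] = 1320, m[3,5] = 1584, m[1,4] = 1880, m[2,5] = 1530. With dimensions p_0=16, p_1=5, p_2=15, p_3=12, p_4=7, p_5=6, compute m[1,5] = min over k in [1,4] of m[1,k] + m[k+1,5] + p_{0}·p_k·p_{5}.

m[1,5] = min over k∈[1,4] of m[1,k]+m[k+1,5]+p_{0}·p_k·p_{5}.
k=1: 0 + 1530 + 16·5·6 = 2010; k=2: 1200 + 1584 + 16·15·6 = 4224; k=3: 1860 + 504 + 16·12·6 = 3516; k=4: 1880 + 0 + 16·7·6 = 2552.
Minimum: 2010 at k=1.

2010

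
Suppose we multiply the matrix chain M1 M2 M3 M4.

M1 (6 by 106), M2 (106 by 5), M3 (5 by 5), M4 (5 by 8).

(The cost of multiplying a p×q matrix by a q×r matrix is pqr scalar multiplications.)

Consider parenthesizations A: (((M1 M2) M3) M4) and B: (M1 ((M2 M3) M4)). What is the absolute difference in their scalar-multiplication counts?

Order A = (((M1 M2) M3) M4): (M1 M2): 6×106 by 106×5 → 6×5, cost 6·106·5 = 3180; ((M1 M2) M3): 6×5 by 5×5 → 6×5, cost 6·5·5 = 150; cumulative 3330; (((M1 M2) M3) M4): 6×5 by 5×8 → 6×8, cost 6·5·8 = 240; cumulative 3570. Total 3570.
Order B = (M1 ((M2 M3) M4)): (M2 M3): 106×5 by 5×5 → 106×5, cost 106·5·5 = 2650; ((M2 M3) M4): 106×5 by 5×8 → 106×8, cost 106·5·8 = 4240; cumulative 6890; (M1 ((M2 M3) M4)): 6×106 by 106×8 → 6×8, cost 6·106·8 = 5088; cumulative 11978. Total 11978.
Difference: |3570 − 11978| = 8408.

8408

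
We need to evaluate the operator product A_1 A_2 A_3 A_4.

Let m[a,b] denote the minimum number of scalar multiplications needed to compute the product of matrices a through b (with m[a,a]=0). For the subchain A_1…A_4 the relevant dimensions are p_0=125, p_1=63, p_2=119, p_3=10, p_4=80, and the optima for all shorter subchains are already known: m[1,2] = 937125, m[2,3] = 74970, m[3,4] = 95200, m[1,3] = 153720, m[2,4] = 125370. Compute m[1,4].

m[1,4] = min over k∈[1,3] of m[1,k]+m[k+1,4]+p_{0}·p_k·p_{4}.
k=1: 0 + 125370 + 125·63·80 = 755370; k=2: 937125 + 95200 + 125·119·80 = 2222325; k=3: 153720 + 0 + 125·10·80 = 253720.
Minimum: 253720 at k=3.

253720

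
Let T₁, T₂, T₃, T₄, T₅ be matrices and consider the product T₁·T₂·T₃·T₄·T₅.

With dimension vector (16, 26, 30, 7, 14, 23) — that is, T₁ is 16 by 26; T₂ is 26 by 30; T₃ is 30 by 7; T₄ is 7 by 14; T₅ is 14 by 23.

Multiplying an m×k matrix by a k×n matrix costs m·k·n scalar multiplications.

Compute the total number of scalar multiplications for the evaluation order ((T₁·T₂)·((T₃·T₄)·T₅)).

(T₁·T₂): 16×26 by 26×30 → 16×30, cost 16·26·30 = 12480
(T₃·T₄): 30×7 by 7×14 → 30×14, cost 30·7·14 = 2940
((T₃·T₄)·T₅): 30×14 by 14×23 → 30×23, cost 30·14·23 = 9660; cumulative 12600
((T₁·T₂)·((T₃·T₄)·T₅)): 16×30 by 30×23 → 16×23, cost 16·30·23 = 11040; cumulative 36120
Total: 36120 scalar multiplications.

36120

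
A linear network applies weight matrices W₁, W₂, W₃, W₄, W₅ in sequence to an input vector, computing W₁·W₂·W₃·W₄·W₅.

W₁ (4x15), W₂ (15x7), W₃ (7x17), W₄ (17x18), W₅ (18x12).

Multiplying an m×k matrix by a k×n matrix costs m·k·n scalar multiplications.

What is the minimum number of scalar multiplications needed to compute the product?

Adjacent pairs: W₁W₂ = 4·15·7 = 420; W₂W₃ = 15·7·17 = 1785; W₃W₄ = 7·17·18 = 2142; W₄W₅ = 17·18·12 = 3672.
Length 3: W₁..W₃: k=1: 0+1785+4·15·17=2805; k=2: 420+0+4·7·17=896 → min 896 | W₂..W₄: k=2: 0+2142+15·7·18=4032; k=3: 1785+0+15·17·18=6375 → min 4032 | W₃..W₅: k=3: 0+3672+7·17·12=5100; k=4: 2142+0+7·18·12=3654 → min 3654.
Length 4: W₁..W₄: k=1: 0+4032+4·15·18=5112; k=2: 420+2142+4·7·18=3066; k=3: 896+0+4·17·18=2120 → min 2120 | W₂..W₅: k=2: 0+3654+15·7·12=4914; k=3: 1785+3672+15·17·12=8517; k=4: 4032+0+15·18·12=7272 → min 4914.
Length 5: W₁..W₅: k=1: 0+4914+4·15·12=5634; k=2: 420+3654+4·7·12=4410; k=3: 896+3672+4·17·12=5384; k=4: 2120+0+4·18·12=2984 → min 2984.
Optimal order: ((((W₁·W₂)·W₃)·W₄)·W₅) with cost 2984.

2984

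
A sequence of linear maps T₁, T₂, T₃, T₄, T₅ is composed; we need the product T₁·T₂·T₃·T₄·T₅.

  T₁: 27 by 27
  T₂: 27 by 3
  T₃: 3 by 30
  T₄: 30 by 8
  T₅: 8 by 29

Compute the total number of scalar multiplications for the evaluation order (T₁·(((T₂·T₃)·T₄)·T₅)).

36315

(T₂·T₃): 27×3 by 3×30 → 27×30, cost 27·3·30 = 2430
((T₂·T₃)·T₄): 27×30 by 30×8 → 27×8, cost 27·30·8 = 6480; cumulative 8910
(((T₂·T₃)·T₄)·T₅): 27×8 by 8×29 → 27×29, cost 27·8·29 = 6264; cumulative 15174
(T₁·(((T₂·T₃)·T₄)·T₅)): 27×27 by 27×29 → 27×29, cost 27·27·29 = 21141; cumulative 36315
Total: 36315 scalar multiplications.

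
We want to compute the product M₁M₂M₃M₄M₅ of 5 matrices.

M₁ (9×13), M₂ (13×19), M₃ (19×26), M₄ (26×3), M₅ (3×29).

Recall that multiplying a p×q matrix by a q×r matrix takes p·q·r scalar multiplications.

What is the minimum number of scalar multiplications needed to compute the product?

Adjacent pairs: M₁M₂ = 9·13·19 = 2223; M₂M₃ = 13·19·26 = 6422; M₃M₄ = 19·26·3 = 1482; M₄M₅ = 26·3·29 = 2262.
Length 3: M₁..M₃: k=1: 0+6422+9·13·26=9464; k=2: 2223+0+9·19·26=6669 → min 6669 | M₂..M₄: k=2: 0+1482+13·19·3=2223; k=3: 6422+0+13·26·3=7436 → min 2223 | M₃..M₅: k=3: 0+2262+19·26·29=16588; k=4: 1482+0+19·3·29=3135 → min 3135.
Length 4: M₁..M₄: k=1: 0+2223+9·13·3=2574; k=2: 2223+1482+9·19·3=4218; k=3: 6669+0+9·26·3=7371 → min 2574 | M₂..M₅: k=2: 0+3135+13·19·29=10298; k=3: 6422+2262+13·26·29=18486; k=4: 2223+0+13·3·29=3354 → min 3354.
Length 5: M₁..M₅: k=1: 0+3354+9·13·29=6747; k=2: 2223+3135+9·19·29=10317; k=3: 6669+2262+9·26·29=15717; k=4: 2574+0+9·3·29=3357 → min 3357.
Optimal order: ((M₁(M₂(M₃M₄)))M₅) with cost 3357.

3357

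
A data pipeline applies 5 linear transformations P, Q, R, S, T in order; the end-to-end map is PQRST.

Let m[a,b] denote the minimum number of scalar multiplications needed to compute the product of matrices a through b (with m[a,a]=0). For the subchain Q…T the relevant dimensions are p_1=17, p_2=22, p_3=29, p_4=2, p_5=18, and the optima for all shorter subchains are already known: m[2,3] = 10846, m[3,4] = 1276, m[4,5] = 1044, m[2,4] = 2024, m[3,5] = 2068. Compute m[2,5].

m[2,5] = min over k∈[2,4] of m[2,k]+m[k+1,5]+p_{1}·p_k·p_{5}.
k=2: 0 + 2068 + 17·22·18 = 8800; k=3: 10846 + 1044 + 17·29·18 = 20764; k=4: 2024 + 0 + 17·2·18 = 2636.
Minimum: 2636 at k=4.

2636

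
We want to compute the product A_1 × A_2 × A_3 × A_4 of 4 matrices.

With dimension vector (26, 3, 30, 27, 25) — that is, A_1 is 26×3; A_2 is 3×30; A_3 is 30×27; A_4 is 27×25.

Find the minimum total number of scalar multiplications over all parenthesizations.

Adjacent pairs: A_1A_2 = 26·3·30 = 2340; A_2A_3 = 3·30·27 = 2430; A_3A_4 = 30·27·25 = 20250.
Length 3: A_1..A_3: k=1: 0+2430+26·3·27=4536; k=2: 2340+0+26·30·27=23400 → min 4536 | A_2..A_4: k=2: 0+20250+3·30·25=22500; k=3: 2430+0+3·27·25=4455 → min 4455.
Length 4: A_1..A_4: k=1: 0+4455+26·3·25=6405; k=2: 2340+20250+26·30·25=42090; k=3: 4536+0+26·27·25=22086 → min 6405.
Optimal order: (A_1 × ((A_2 × A_3) × A_4)) with cost 6405.

6405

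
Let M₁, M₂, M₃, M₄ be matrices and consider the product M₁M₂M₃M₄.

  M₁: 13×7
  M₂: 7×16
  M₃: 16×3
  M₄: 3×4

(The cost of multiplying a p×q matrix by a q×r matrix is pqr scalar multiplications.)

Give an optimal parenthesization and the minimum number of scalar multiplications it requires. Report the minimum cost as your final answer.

Adjacent pairs: M₁M₂ = 13·7·16 = 1456; M₂M₃ = 7·16·3 = 336; M₃M₄ = 16·3·4 = 192.
Length 3: M₁..M₃: k=1: 0+336+13·7·3=609; k=2: 1456+0+13·16·3=2080 → min 609 | M₂..M₄: k=2: 0+192+7·16·4=640; k=3: 336+0+7·3·4=420 → min 420.
Length 4: M₁..M₄: k=1: 0+420+13·7·4=784; k=2: 1456+192+13·16·4=2480; k=3: 609+0+13·3·4=765 → min 765.
Optimal parenthesization: ((M₁(M₂M₃))M₄) with cost 765.

765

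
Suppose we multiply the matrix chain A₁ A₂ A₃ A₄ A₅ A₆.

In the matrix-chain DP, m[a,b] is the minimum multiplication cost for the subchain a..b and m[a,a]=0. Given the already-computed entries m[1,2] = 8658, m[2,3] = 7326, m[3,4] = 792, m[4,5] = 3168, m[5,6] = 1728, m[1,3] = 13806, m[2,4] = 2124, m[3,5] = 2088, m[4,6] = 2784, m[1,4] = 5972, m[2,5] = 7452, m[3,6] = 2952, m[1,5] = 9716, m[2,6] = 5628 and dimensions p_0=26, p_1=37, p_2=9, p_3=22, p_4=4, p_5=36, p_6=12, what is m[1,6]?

m[1,6] = min over k∈[1,5] of m[1,k]+m[k+1,6]+p_{0}·p_k·p_{6}.
k=1: 0 + 5628 + 26·37·12 = 17172; k=2: 8658 + 2952 + 26·9·12 = 14418; k=3: 13806 + 2784 + 26·22·12 = 23454; k=4: 5972 + 1728 + 26·4·12 = 8948; k=5: 9716 + 0 + 26·36·12 = 20948.
Minimum: 8948 at k=4.

8948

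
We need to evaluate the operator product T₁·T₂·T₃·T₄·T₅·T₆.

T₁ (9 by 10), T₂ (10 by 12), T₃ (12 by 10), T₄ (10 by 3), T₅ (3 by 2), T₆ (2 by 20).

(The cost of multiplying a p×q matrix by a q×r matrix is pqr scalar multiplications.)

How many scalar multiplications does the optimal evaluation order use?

Adjacent pairs: T₁T₂ = 9·10·12 = 1080; T₂T₃ = 10·12·10 = 1200; T₃T₄ = 12·10·3 = 360; T₄T₅ = 10·3·2 = 60; T₅T₆ = 3·2·20 = 120.
Length 3: T₁..T₃: k=1: 0+1200+9·10·10=2100; k=2: 1080+0+9·12·10=2160 → min 2100 | T₂..T₄: k=2: 0+360+10·12·3=720; k=3: 1200+0+10·10·3=1500 → min 720 | T₃..T₅: k=3: 0+60+12·10·2=300; k=4: 360+0+12·3·2=432 → min 300 | T₄..T₆: k=4: 0+120+10·3·20=720; k=5: 60+0+10·2·20=460 → min 460.
Length 4: T₁..T₄: k=1: 0+720+9·10·3=990; k=2: 1080+360+9·12·3=1764; k=3: 2100+0+9·10·3=2370 → min 990 | T₂..T₅: k=2: 0+300+10·12·2=540; k=3: 1200+60+10·10·2=1460; k=4: 720+0+10·3·2=780 → min 540 | T₃..T₆: k=3: 0+460+12·10·20=2860; k=4: 360+120+12·3·20=1200; k=5: 300+0+12·2·20=780 → min 780.
Length 5: T₁..T₅: k=1: 0+540+9·10·2=720; k=2: 1080+300+9·12·2=1596; k=3: 2100+60+9·10·2=2340; k=4: 990+0+9·3·2=1044 → min 720 | T₂..T₆: k=2: 0+780+10·12·20=3180; k=3: 1200+460+10·10·20=3660; k=4: 720+120+10·3·20=1440; k=5: 540+0+10·2·20=940 → min 940.
Length 6: T₁..T₆: k=1: 0+940+9·10·20=2740; k=2: 1080+780+9·12·20=4020; k=3: 2100+460+9·10·20=4360; k=4: 990+120+9·3·20=1650; k=5: 720+0+9·2·20=1080 → min 1080.
Optimal order: ((T₁·(T₂·(T₃·(T₄·T₅))))·T₆) with cost 1080.

1080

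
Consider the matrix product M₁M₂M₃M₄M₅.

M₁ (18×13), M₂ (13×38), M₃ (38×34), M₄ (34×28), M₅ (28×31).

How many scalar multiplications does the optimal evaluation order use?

Adjacent pairs: M₁M₂ = 18·13·38 = 8892; M₂M₃ = 13·38·34 = 16796; M₃M₄ = 38·34·28 = 36176; M₄M₅ = 34·28·31 = 29512.
Length 3: M₁..M₃: k=1: 0+16796+18·13·34=24752; k=2: 8892+0+18·38·34=32148 → min 24752 | M₂..M₄: k=2: 0+36176+13·38·28=50008; k=3: 16796+0+13·34·28=29172 → min 29172 | M₃..M₅: k=3: 0+29512+38·34·31=69564; k=4: 36176+0+38·28·31=69160 → min 69160.
Length 4: M₁..M₄: k=1: 0+29172+18·13·28=35724; k=2: 8892+36176+18·38·28=64220; k=3: 24752+0+18·34·28=41888 → min 35724 | M₂..M₅: k=2: 0+69160+13·38·31=84474; k=3: 16796+29512+13·34·31=60010; k=4: 29172+0+13·28·31=40456 → min 40456.
Length 5: M₁..M₅: k=1: 0+40456+18·13·31=47710; k=2: 8892+69160+18·38·31=99256; k=3: 24752+29512+18·34·31=73236; k=4: 35724+0+18·28·31=51348 → min 47710.
Optimal order: (M₁(((M₂M₃)M₄)M₅)) with cost 47710.

47710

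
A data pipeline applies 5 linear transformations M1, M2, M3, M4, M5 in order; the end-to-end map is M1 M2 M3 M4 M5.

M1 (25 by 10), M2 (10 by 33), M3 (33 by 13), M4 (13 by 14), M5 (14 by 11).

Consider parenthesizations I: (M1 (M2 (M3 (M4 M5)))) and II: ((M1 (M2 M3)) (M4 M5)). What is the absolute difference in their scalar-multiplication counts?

Order I = (M1 (M2 (M3 (M4 M5)))): (M4 M5): 13×14 by 14×11 → 13×11, cost 13·14·11 = 2002; (M3 (M4 M5)): 33×13 by 13×11 → 33×11, cost 33·13·11 = 4719; cumulative 6721; (M2 (M3 (M4 M5))): 10×33 by 33×11 → 10×11, cost 10·33·11 = 3630; cumulative 10351; (M1 (M2 (M3 (M4 M5)))): 25×10 by 10×11 → 25×11, cost 25·10·11 = 2750; cumulative 13101. Total 13101.
Order II = ((M1 (M2 M3)) (M4 M5)): (M2 M3): 10×33 by 33×13 → 10×13, cost 10·33·13 = 4290; (M1 (M2 M3)): 25×10 by 10×13 → 25×13, cost 25·10·13 = 3250; cumulative 7540; (M4 M5): 13×14 by 14×11 → 13×11, cost 13·14·11 = 2002; ((M1 (M2 M3)) (M4 M5)): 25×13 by 13×11 → 25×11, cost 25·13·11 = 3575; cumulative 13117. Total 13117.
Difference: |13101 − 13117| = 16.

16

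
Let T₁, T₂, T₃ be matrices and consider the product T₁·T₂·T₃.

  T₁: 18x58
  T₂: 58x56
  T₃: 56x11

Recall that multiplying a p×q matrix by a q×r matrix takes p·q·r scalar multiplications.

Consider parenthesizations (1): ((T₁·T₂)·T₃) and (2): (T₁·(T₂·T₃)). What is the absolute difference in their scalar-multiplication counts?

Order (1) = ((T₁·T₂)·T₃): (T₁·T₂): 18×58 by 58×56 → 18×56, cost 18·58·56 = 58464; ((T₁·T₂)·T₃): 18×56 by 56×11 → 18×11, cost 18·56·11 = 11088; cumulative 69552. Total 69552.
Order (2) = (T₁·(T₂·T₃)): (T₂·T₃): 58×56 by 56×11 → 58×11, cost 58·56·11 = 35728; (T₁·(T₂·T₃)): 18×58 by 58×11 → 18×11, cost 18·58·11 = 11484; cumulative 47212. Total 47212.
Difference: |69552 − 47212| = 22340.

22340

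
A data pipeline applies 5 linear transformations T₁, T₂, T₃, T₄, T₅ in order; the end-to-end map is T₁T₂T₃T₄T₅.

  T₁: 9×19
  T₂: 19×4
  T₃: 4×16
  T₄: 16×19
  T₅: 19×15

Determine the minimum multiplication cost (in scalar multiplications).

Adjacent pairs: T₁T₂ = 9·19·4 = 684; T₂T₃ = 19·4·16 = 1216; T₃T₄ = 4·16·19 = 1216; T₄T₅ = 16·19·15 = 4560.
Length 3: T₁..T₃: k=1: 0+1216+9·19·16=3952; k=2: 684+0+9·4·16=1260 → min 1260 | T₂..T₄: k=2: 0+1216+19·4·19=2660; k=3: 1216+0+19·16·19=6992 → min 2660 | T₃..T₅: k=3: 0+4560+4·16·15=5520; k=4: 1216+0+4·19·15=2356 → min 2356.
Length 4: T₁..T₄: k=1: 0+2660+9·19·19=5909; k=2: 684+1216+9·4·19=2584; k=3: 1260+0+9·16·19=3996 → min 2584 | T₂..T₅: k=2: 0+2356+19·4·15=3496; k=3: 1216+4560+19·16·15=10336; k=4: 2660+0+19·19·15=8075 → min 3496.
Length 5: T₁..T₅: k=1: 0+3496+9·19·15=6061; k=2: 684+2356+9·4·15=3580; k=3: 1260+4560+9·16·15=7980; k=4: 2584+0+9·19·15=5149 → min 3580.
Optimal order: ((T₁T₂)((T₃T₄)T₅)) with cost 3580.

3580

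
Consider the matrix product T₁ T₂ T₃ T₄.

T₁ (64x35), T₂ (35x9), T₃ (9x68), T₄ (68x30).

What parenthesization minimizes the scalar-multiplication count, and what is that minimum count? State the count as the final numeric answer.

Adjacent pairs: T₁T₂ = 64·35·9 = 20160; T₂T₃ = 35·9·68 = 21420; T₃T₄ = 9·68·30 = 18360.
Length 3: T₁..T₃: k=1: 0+21420+64·35·68=173740; k=2: 20160+0+64·9·68=59328 → min 59328 | T₂..T₄: k=2: 0+18360+35·9·30=27810; k=3: 21420+0+35·68·30=92820 → min 27810.
Length 4: T₁..T₄: k=1: 0+27810+64·35·30=95010; k=2: 20160+18360+64·9·30=55800; k=3: 59328+0+64·68·30=189888 → min 55800.
Optimal parenthesization: ((T₁ T₂) (T₃ T₄)) with cost 55800.

55800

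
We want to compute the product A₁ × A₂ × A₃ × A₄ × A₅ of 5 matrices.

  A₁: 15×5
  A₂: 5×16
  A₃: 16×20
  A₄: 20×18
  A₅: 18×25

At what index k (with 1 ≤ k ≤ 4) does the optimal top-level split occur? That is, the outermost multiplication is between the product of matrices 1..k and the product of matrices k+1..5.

Adjacent pairs: A₁A₂ = 15·5·16 = 1200; A₂A₃ = 5·16·20 = 1600; A₃A₄ = 16·20·18 = 5760; A₄A₅ = 20·18·25 = 9000.
Length 3: A₁..A₃: k=1: 0+1600+15·5·20=3100; k=2: 1200+0+15·16·20=6000 → min 3100 | A₂..A₄: k=2: 0+5760+5·16·18=7200; k=3: 1600+0+5·20·18=3400 → min 3400 | A₃..A₅: k=3: 0+9000+16·20·25=17000; k=4: 5760+0+16·18·25=12960 → min 12960.
Length 4: A₁..A₄: k=1: 0+3400+15·5·18=4750; k=2: 1200+5760+15·16·18=11280; k=3: 3100+0+15·20·18=8500 → min 4750 | A₂..A₅: k=2: 0+12960+5·16·25=14960; k=3: 1600+9000+5·20·25=13100; k=4: 3400+0+5·18·25=5650 → min 5650.
Top-level splits: k=1: (A₁..A₁)·(A₂..A₅) → 0+5650+15·5·25 = 7525; k=2: (A₁..A₂)·(A₃..A₅) → 1200+12960+15·16·25 = 20160; k=3: (A₁..A₃)·(A₄..A₅) → 3100+9000+15·20·25 = 19600; k=4: (A₁..A₄)·(A₅..A₅) → 4750+0+15·18·25 = 11500.
Best split is after A₁, i.e. k = 1.

1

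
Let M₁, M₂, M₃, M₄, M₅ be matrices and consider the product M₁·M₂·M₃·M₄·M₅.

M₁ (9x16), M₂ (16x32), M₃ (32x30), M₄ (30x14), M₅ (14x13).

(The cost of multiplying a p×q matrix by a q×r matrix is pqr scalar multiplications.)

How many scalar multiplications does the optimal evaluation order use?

18666

Adjacent pairs: M₁M₂ = 9·16·32 = 4608; M₂M₃ = 16·32·30 = 15360; M₃M₄ = 32·30·14 = 13440; M₄M₅ = 30·14·13 = 5460.
Length 3: M₁..M₃: k=1: 0+15360+9·16·30=19680; k=2: 4608+0+9·32·30=13248 → min 13248 | M₂..M₄: k=2: 0+13440+16·32·14=20608; k=3: 15360+0+16·30·14=22080 → min 20608 | M₃..M₅: k=3: 0+5460+32·30·13=17940; k=4: 13440+0+32·14·13=19264 → min 17940.
Length 4: M₁..M₄: k=1: 0+20608+9·16·14=22624; k=2: 4608+13440+9·32·14=22080; k=3: 13248+0+9·30·14=17028 → min 17028 | M₂..M₅: k=2: 0+17940+16·32·13=24596; k=3: 15360+5460+16·30·13=27060; k=4: 20608+0+16·14·13=23520 → min 23520.
Length 5: M₁..M₅: k=1: 0+23520+9·16·13=25392; k=2: 4608+17940+9·32·13=26292; k=3: 13248+5460+9·30·13=22218; k=4: 17028+0+9·14·13=18666 → min 18666.
Optimal order: ((((M₁·M₂)·M₃)·M₄)·M₅) with cost 18666.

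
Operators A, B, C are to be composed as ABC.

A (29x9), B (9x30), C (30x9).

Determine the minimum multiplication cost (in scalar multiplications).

4779

Order (A(BC)): (BC): 9×30 by 30×9 → 9×9, cost 9·30·9 = 2430; (A(BC)): 29×9 by 9×9 → 29×9, cost 29·9·9 = 2349; cumulative 4779. Total 4779.
Order ((AB)C): (AB): 29×9 by 9×30 → 29×30, cost 29·9·30 = 7830; ((AB)C): 29×30 by 30×9 → 29×9, cost 29·30·9 = 7830; cumulative 15660. Total 15660.
Minimum: 4779.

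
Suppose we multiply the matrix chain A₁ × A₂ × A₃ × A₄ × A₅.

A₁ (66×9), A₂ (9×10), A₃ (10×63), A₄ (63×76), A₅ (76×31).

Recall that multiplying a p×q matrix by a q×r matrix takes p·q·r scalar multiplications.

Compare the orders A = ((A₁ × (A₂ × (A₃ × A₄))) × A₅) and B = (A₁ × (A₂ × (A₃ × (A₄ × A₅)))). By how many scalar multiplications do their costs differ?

66198

Order A = ((A₁ × (A₂ × (A₃ × A₄))) × A₅): (A₃ × A₄): 10×63 by 63×76 → 10×76, cost 10·63·76 = 47880; (A₂ × (A₃ × A₄)): 9×10 by 10×76 → 9×76, cost 9·10·76 = 6840; cumulative 54720; (A₁ × (A₂ × (A₃ × A₄))): 66×9 by 9×76 → 66×76, cost 66·9·76 = 45144; cumulative 99864; ((A₁ × (A₂ × (A₃ × A₄))) × A₅): 66×76 by 76×31 → 66×31, cost 66·76·31 = 155496; cumulative 255360. Total 255360.
Order B = (A₁ × (A₂ × (A₃ × (A₄ × A₅)))): (A₄ × A₅): 63×76 by 76×31 → 63×31, cost 63·76·31 = 148428; (A₃ × (A₄ × A₅)): 10×63 by 63×31 → 10×31, cost 10·63·31 = 19530; cumulative 167958; (A₂ × (A₃ × (A₄ × A₅))): 9×10 by 10×31 → 9×31, cost 9·10·31 = 2790; cumulative 170748; (A₁ × (A₂ × (A₃ × (A₄ × A₅)))): 66×9 by 9×31 → 66×31, cost 66·9·31 = 18414; cumulative 189162. Total 189162.
Difference: |255360 − 189162| = 66198.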